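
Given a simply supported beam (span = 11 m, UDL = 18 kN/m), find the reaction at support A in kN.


Total load = w * L = 18 * 11 = 198 kN
By symmetry, each reaction R = total / 2 = 198 / 2 = 99.0 kN

99.0 kN


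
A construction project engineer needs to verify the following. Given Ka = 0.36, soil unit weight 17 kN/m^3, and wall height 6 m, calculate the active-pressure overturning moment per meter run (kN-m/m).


Pa = 0.5 * Ka * gamma * H^2
= 0.5 * 0.36 * 17 * 6^2
= 110.16 kN/m
Arm = H / 3 = 6 / 3 = 2.0 m
Mo = Pa * arm = Pa * H / 3 = 110.16 * 6 / 3 = 220.32 kN-m/m

220.32 kN-m/m


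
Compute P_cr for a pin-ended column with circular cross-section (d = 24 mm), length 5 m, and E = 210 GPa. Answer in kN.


I = pi * d^4 / 64 = 16286.02 mm^4
L = 5000.0 mm
P_cr = pi^2 * E * I / L^2
= 9.8696 * 210000.0 * 16286.02 / 5000.0^2
= 1350.19 N = 1.3502 kN

1.3502 kN


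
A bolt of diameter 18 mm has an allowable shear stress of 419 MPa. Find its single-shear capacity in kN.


A = pi * d^2 / 4 = pi * 18^2 / 4 = 254.469 mm^2
V = f_v * A / 1000 = 419 * 254.469 / 1000
= 106.6225 kN

106.6225 kN


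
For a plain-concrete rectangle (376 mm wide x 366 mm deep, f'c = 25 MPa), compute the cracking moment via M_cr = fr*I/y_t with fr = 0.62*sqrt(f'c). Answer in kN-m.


fr = 0.62 * sqrt(25) = 0.62 * 5.0 = 3.1 MPa
I = 376 * 366^3 / 12 = 1536207408.0 mm^4
y_t = 183.0 mm
M_cr = fr * I / y_t = 3.1 * 1536207408.0 / 183.0 N-mm
= 26.0232 kN-m

26.0232 kN-m


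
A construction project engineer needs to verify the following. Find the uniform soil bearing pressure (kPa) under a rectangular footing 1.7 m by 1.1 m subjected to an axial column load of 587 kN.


A = 1.7 * 1.1 = 1.87 m^2
q = P / A = 587 / 1.87
= 313.9037 kPa

313.9037 kPa


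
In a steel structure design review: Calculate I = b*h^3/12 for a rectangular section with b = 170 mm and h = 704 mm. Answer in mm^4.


I = b * h^3 / 12
= 170 * 704^3 / 12
= 170 * 348913664 / 12
= 4942943573.33 mm^4

4942943573.33 mm^4


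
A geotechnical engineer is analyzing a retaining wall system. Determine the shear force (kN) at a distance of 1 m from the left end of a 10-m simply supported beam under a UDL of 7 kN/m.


R_A = w * L / 2 = 7 * 10 / 2 = 35.0 kN
V(x) = R_A - w * x = 35.0 - 7 * 1
= 28.0 kN

28.0 kN


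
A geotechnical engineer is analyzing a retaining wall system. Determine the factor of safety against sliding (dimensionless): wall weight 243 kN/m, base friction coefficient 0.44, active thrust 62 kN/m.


Resisting force = mu * W = 0.44 * 243 = 106.92 kN/m
FOS = Resisting / Driving = 106.92 / 62
= 1.7245 (dimensionless)

1.7245 (dimensionless)


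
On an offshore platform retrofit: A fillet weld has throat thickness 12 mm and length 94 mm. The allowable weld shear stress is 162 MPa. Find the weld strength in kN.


Strength = throat * length * allowable stress
= 12 * 94 * 162 N
= 182736 N
= 182.74 kN

182.74 kN


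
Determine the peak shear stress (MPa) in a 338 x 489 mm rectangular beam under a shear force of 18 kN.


A = b * h = 338 * 489 = 165282 mm^2
V = 18 kN = 18000.0 N
tau_max = 1.5 * V / A = 1.5 * 18000.0 / 165282
= 0.1634 MPa

0.1634 MPa


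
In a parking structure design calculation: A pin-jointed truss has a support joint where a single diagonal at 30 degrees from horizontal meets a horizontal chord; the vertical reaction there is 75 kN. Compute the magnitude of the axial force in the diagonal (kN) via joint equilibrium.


At the joint, only the diagonal has a vertical component, so vertical equilibrium gives:
F * sin(30) = 75
F = 75 / sin(30)
= 75 / 0.5
= 150.0 kN

150.0 kN


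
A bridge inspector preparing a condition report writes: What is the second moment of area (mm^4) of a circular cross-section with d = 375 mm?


r = d / 2 = 375 / 2 = 187.5 mm
I = pi * r^4 / 4 = pi * 187.5^4 / 4
= 970722217.33 mm^4

970722217.33 mm^4


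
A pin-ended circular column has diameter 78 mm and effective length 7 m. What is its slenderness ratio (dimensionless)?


Radius of gyration r = d / 4 = 78 / 4 = 19.5 mm
L_eff = 7000.0 mm
Slenderness ratio = L / r = 7000.0 / 19.5 = 358.97 (dimensionless)

358.97 (dimensionless)


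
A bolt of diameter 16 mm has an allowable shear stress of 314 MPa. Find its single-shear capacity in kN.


A = pi * d^2 / 4 = pi * 16^2 / 4 = 201.0619 mm^2
V = f_v * A / 1000 = 314 * 201.0619 / 1000
= 63.1334 kN

63.1334 kN


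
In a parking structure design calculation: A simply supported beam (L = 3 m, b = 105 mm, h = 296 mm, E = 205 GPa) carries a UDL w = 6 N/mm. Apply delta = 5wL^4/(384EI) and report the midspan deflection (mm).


I = 105 * 296^3 / 12 = 226925440.0 mm^4
L = 3000.0 mm, w = 6 N/mm, E = 205000.0 MPa
delta = 5 * w * L^4 / (384 * E * I)
= 5 * 6 * 3000.0^4 / (384 * 205000.0 * 226925440.0)
= 0.136 mm

0.136 mm


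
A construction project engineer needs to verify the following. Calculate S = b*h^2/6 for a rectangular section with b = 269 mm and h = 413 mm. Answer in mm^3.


S = b * h^2 / 6
= 269 * 413^2 / 6
= 269 * 170569 / 6
= 7647176.83 mm^3

7647176.83 mm^3


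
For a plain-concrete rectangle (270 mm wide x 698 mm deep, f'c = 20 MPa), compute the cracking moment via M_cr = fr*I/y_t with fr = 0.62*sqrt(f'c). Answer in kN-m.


fr = 0.62 * sqrt(20) = 0.62 * 4.4721 = 2.7727 MPa
I = 270 * 698^3 / 12 = 7651538820.0 mm^4
y_t = 349.0 mm
M_cr = fr * I / y_t = 2.7727 * 7651538820.0 / 349.0 N-mm
= 60.7897 kN-m

60.7897 kN-m


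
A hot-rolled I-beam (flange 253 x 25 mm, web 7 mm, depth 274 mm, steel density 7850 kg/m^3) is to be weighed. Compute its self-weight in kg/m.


A_flanges = 2 * 253 * 25 = 12650 mm^2
A_web = (274 - 2 * 25) * 7 = 1568 mm^2
A_total = 12650 + 1568 = 14218 mm^2 = 0.014218 m^2
Weight = rho * A = 7850 * 0.014218 = 111.6113 kg/m

111.6113 kg/m


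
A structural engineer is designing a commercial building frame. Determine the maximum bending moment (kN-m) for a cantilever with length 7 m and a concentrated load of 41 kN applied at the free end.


For a cantilever with a point load at the free end:
M_max = P * L = 41 * 7 = 287 kN-m

287 kN-m


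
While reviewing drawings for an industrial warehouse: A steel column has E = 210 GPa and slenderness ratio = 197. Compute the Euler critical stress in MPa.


sigma_cr = pi^2 * E / lambda^2
= 9.8696 * 210000.0 / 197^2
= 9.8696 * 210000.0 / 38809
= 53.4056 MPa

53.4056 MPa


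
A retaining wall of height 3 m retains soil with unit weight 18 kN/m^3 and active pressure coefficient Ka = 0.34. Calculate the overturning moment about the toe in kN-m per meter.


Pa = 0.5 * Ka * gamma * H^2
= 0.5 * 0.34 * 18 * 3^2
= 27.54 kN/m
Arm = H / 3 = 3 / 3 = 1.0 m
Mo = Pa * arm = Pa * H / 3 = 27.54 * 3 / 3 = 27.54 kN-m/m

27.54 kN-m/m


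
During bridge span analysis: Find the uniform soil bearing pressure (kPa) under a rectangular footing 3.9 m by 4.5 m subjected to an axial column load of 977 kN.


A = 3.9 * 4.5 = 17.55 m^2
q = P / A = 977 / 17.55
= 55.6695 kPa

55.6695 kPa


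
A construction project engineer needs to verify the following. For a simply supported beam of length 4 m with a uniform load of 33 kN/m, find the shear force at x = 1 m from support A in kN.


R_A = w * L / 2 = 33 * 4 / 2 = 66.0 kN
V(x) = R_A - w * x = 66.0 - 33 * 1
= 33.0 kN

33.0 kN


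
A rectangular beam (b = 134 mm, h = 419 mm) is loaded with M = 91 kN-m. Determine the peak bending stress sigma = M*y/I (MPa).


I = b * h^3 / 12 = 134 * 419^3 / 12 = 821420658.83 mm^4
y = h / 2 = 419 / 2 = 209.5 mm
M = 91 kN-m = 91000000.0 N-mm
sigma = M * y / I = 91000000.0 * 209.5 / 821420658.83
= 23.21 MPa

23.21 MPa


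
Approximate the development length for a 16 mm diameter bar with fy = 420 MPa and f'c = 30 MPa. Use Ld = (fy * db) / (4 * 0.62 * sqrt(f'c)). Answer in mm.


Ld = (fy * db) / (4 * 0.62 * sqrt(f'c))
= (420 * 16) / (4 * 0.62 * sqrt(30))
= 6720 / 13.5835
= 494.72 mm

494.72 mm


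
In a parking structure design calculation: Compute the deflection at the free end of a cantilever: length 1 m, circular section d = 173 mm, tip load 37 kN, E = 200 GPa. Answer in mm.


I = pi * d^4 / 64 = pi * 173^4 / 64 = 43969781.88 mm^4
L = 1000.0 mm, P = 37000.0 N, E = 200000.0 MPa
delta = P * L^3 / (3 * E * I)
= 37000.0 * 1000.0^3 / (3 * 200000.0 * 43969781.88)
= 1.4025 mm

1.4025 mm


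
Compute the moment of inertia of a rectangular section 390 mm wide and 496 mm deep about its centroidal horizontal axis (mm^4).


I = b * h^3 / 12
= 390 * 496^3 / 12
= 390 * 122023936 / 12
= 3965777920.0 mm^4

3965777920.0 mm^4


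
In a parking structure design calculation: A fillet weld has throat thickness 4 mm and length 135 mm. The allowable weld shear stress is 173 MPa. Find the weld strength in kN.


Strength = throat * length * allowable stress
= 4 * 135 * 173 N
= 93420 N
= 93.42 kN

93.42 kN


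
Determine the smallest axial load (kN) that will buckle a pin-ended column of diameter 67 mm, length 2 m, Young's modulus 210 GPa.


I = pi * d^4 / 64 = 989165.84 mm^4
L = 2000.0 mm
P_cr = pi^2 * E * I / L^2
= 9.8696 * 210000.0 * 989165.84 / 2000.0^2
= 512540.46 N = 512.5405 kN

512.5405 kN


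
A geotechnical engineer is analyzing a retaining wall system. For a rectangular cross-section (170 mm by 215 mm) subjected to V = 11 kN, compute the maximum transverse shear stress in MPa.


A = b * h = 170 * 215 = 36550 mm^2
V = 11 kN = 11000.0 N
tau_max = 1.5 * V / A = 1.5 * 11000.0 / 36550
= 0.4514 MPa

0.4514 MPa


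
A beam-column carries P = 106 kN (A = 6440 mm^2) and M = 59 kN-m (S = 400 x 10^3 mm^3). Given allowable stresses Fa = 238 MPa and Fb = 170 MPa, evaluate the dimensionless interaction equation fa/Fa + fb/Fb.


f_a = P / A = 106000.0 / 6440 = 16.4596 MPa
f_b = M / S = 59000000.0 / 400000.0 = 147.5 MPa
Ratio = f_a / Fa + f_b / Fb
= 16.4596 / 238 + 147.5 / 170
= 0.9368 (dimensionless)

0.9368 (dimensionless)


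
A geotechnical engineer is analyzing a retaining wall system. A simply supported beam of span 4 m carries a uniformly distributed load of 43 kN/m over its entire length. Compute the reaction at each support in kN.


Total load = w * L = 43 * 4 = 172 kN
By symmetry, each reaction R = total / 2 = 172 / 2 = 86.0 kN

86.0 kN


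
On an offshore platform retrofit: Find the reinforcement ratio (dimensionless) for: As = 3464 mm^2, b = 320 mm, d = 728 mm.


rho = As / (b * d)
= 3464 / (320 * 728)
= 3464 / 232960
= 0.01487 (dimensionless)

0.01487 (dimensionless)


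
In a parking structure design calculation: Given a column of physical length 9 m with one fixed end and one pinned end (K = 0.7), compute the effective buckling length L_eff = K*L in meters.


L_eff = K * L
= 0.7 * 9
= 6.3 m

6.3 m


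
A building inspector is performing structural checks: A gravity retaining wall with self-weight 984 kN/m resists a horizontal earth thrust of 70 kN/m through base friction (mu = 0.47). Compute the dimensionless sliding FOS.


Resisting force = mu * W = 0.47 * 984 = 462.48 kN/m
FOS = Resisting / Driving = 462.48 / 70
= 6.6069 (dimensionless)

6.6069 (dimensionless)


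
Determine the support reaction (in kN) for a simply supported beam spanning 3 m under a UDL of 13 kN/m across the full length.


Total load = w * L = 13 * 3 = 39 kN
By symmetry, each reaction R = total / 2 = 39 / 2 = 19.5 kN

19.5 kN


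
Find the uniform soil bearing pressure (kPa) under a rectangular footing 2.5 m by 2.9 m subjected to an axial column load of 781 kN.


A = 2.5 * 2.9 = 7.25 m^2
q = P / A = 781 / 7.25
= 107.7241 kPa

107.7241 kPa


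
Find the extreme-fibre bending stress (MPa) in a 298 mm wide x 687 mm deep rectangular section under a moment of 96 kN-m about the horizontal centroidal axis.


I = b * h^3 / 12 = 298 * 687^3 / 12 = 8052027124.5 mm^4
y = h / 2 = 687 / 2 = 343.5 mm
M = 96 kN-m = 96000000.0 N-mm
sigma = M * y / I = 96000000.0 * 343.5 / 8052027124.5
= 4.1 MPa

4.1 MPa


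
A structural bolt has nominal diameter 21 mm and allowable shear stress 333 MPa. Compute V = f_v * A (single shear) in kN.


A = pi * d^2 / 4 = pi * 21^2 / 4 = 346.3606 mm^2
V = f_v * A / 1000 = 333 * 346.3606 / 1000
= 115.3381 kN

115.3381 kN


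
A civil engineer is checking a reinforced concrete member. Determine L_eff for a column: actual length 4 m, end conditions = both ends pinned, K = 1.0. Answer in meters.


L_eff = K * L
= 1.0 * 4
= 4.0 m

4.0 m


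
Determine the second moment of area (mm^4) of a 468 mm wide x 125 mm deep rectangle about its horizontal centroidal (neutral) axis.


I = b * h^3 / 12
= 468 * 125^3 / 12
= 468 * 1953125 / 12
= 76171875.0 mm^4

76171875.0 mm^4


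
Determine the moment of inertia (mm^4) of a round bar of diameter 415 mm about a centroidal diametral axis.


r = d / 2 = 415 / 2 = 207.5 mm
I = pi * r^4 / 4 = pi * 207.5^4 / 4
= 1456003052.79 mm^4

1456003052.79 mm^4


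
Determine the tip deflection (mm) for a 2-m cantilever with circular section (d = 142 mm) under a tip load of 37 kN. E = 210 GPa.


I = pi * d^4 / 64 = pi * 142^4 / 64 = 19958287.59 mm^4
L = 2000.0 mm, P = 37000.0 N, E = 210000.0 MPa
delta = P * L^3 / (3 * E * I)
= 37000.0 * 2000.0^3 / (3 * 210000.0 * 19958287.59)
= 23.5412 mm

23.5412 mm


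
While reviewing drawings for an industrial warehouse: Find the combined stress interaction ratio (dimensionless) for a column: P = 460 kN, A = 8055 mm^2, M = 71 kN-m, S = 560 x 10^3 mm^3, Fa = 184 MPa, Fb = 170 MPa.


f_a = P / A = 460000.0 / 8055 = 57.1074 MPa
f_b = M / S = 71000000.0 / 560000.0 = 126.7857 MPa
Ratio = f_a / Fa + f_b / Fb
= 57.1074 / 184 + 126.7857 / 170
= 1.0562 (dimensionless)

1.0562 (dimensionless)


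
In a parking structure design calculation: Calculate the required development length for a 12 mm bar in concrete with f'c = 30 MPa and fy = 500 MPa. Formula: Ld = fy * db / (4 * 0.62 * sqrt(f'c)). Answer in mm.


Ld = (fy * db) / (4 * 0.62 * sqrt(f'c))
= (500 * 12) / (4 * 0.62 * sqrt(30))
= 6000 / 13.5835
= 441.71 mm

441.71 mm


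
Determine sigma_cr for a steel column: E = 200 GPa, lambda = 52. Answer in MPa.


sigma_cr = pi^2 * E / lambda^2
= 9.8696 * 200000.0 / 52^2
= 9.8696 * 200000.0 / 2704
= 730.0003 MPa

730.0003 MPa


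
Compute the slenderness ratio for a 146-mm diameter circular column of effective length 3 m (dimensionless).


Radius of gyration r = d / 4 = 146 / 4 = 36.5 mm
L_eff = 3000.0 mm
Slenderness ratio = L / r = 3000.0 / 36.5 = 82.19 (dimensionless)

82.19 (dimensionless)


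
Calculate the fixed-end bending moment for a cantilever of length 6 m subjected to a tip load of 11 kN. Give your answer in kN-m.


For a cantilever with a point load at the free end:
M_max = P * L = 11 * 6 = 66 kN-m

66 kN-m


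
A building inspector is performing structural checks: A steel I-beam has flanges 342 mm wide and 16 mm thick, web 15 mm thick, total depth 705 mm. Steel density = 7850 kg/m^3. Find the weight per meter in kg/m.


A_flanges = 2 * 342 * 16 = 10944 mm^2
A_web = (705 - 2 * 16) * 15 = 10095 mm^2
A_total = 10944 + 10095 = 21039 mm^2 = 0.021039 m^2
Weight = rho * A = 7850 * 0.021039 = 165.1561 kg/m

165.1561 kg/m


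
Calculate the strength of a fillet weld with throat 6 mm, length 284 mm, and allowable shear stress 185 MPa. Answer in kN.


Strength = throat * length * allowable stress
= 6 * 284 * 185 N
= 315240 N
= 315.24 kN

315.24 kN


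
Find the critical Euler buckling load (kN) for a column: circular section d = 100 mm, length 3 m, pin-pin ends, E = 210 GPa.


I = pi * d^4 / 64 = 4908738.52 mm^4
L = 3000.0 mm
P_cr = pi^2 * E * I / L^2
= 9.8696 * 210000.0 * 4908738.52 / 3000.0^2
= 1130437.17 N = 1130.4372 kN

1130.4372 kN


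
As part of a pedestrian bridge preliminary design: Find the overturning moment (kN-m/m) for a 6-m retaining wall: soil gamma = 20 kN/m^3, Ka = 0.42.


Pa = 0.5 * Ka * gamma * H^2
= 0.5 * 0.42 * 20 * 6^2
= 151.2 kN/m
Arm = H / 3 = 6 / 3 = 2.0 m
Mo = Pa * arm = Pa * H / 3 = 151.2 * 6 / 3 = 302.4 kN-m/m

302.4 kN-m/m


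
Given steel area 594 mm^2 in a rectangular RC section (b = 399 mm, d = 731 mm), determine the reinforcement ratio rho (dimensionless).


rho = As / (b * d)
= 594 / (399 * 731)
= 594 / 291669
= 0.002037 (dimensionless)

0.002037 (dimensionless)


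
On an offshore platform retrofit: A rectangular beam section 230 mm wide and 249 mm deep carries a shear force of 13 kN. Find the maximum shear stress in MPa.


A = b * h = 230 * 249 = 57270 mm^2
V = 13 kN = 13000.0 N
tau_max = 1.5 * V / A = 1.5 * 13000.0 / 57270
= 0.3405 MPa

0.3405 MPa


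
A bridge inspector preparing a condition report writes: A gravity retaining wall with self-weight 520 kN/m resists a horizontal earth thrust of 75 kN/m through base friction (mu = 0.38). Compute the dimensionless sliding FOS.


Resisting force = mu * W = 0.38 * 520 = 197.6 kN/m
FOS = Resisting / Driving = 197.6 / 75
= 2.6347 (dimensionless)

2.6347 (dimensionless)


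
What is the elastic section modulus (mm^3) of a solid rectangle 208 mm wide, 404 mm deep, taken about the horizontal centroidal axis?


S = b * h^2 / 6
= 208 * 404^2 / 6
= 208 * 163216 / 6
= 5658154.67 mm^3

5658154.67 mm^3


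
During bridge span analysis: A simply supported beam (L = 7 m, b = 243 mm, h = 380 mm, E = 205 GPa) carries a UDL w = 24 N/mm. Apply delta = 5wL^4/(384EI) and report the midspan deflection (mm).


I = 243 * 380^3 / 12 = 1111158000.0 mm^4
L = 7000.0 mm, w = 24 N/mm, E = 205000.0 MPa
delta = 5 * w * L^4 / (384 * E * I)
= 5 * 24 * 7000.0^4 / (384 * 205000.0 * 1111158000.0)
= 3.2939 mm

3.2939 mm


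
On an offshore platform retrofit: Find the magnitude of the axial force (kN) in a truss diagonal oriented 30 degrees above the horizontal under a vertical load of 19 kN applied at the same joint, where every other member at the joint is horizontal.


At the joint, only the diagonal has a vertical component, so vertical equilibrium gives:
F * sin(30) = 19
F = 19 / sin(30)
= 19 / 0.5
= 38.0 kN

38.0 kN


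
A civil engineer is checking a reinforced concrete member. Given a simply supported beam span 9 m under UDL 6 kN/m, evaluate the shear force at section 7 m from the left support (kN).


R_A = w * L / 2 = 6 * 9 / 2 = 27.0 kN
V(x) = R_A - w * x = 27.0 - 6 * 7
= -15.0 kN

-15.0 kN


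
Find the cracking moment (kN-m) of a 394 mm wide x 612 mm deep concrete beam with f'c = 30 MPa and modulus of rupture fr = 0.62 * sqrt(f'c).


fr = 0.62 * sqrt(30) = 0.62 * 5.4772 = 3.3959 MPa
I = 394 * 612^3 / 12 = 7526087136.0 mm^4
y_t = 306.0 mm
M_cr = fr * I / y_t = 3.3959 * 7526087136.0 / 306.0 N-mm
= 83.5219 kN-m

83.5219 kN-m


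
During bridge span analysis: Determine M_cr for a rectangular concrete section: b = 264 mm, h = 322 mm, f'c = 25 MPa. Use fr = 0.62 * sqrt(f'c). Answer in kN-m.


fr = 0.62 * sqrt(25) = 0.62 * 5.0 = 3.1 MPa
I = 264 * 322^3 / 12 = 734497456.0 mm^4
y_t = 161.0 mm
M_cr = fr * I / y_t = 3.1 * 734497456.0 / 161.0 N-mm
= 14.1425 kN-m

14.1425 kN-m


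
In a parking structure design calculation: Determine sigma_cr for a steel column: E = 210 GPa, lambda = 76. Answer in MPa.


sigma_cr = pi^2 * E / lambda^2
= 9.8696 * 210000.0 / 76^2
= 9.8696 * 210000.0 / 5776
= 358.8326 MPa

358.8326 MPa


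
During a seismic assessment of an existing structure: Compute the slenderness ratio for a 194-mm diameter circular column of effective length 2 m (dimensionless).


Radius of gyration r = d / 4 = 194 / 4 = 48.5 mm
L_eff = 2000.0 mm
Slenderness ratio = L / r = 2000.0 / 48.5 = 41.24 (dimensionless)

41.24 (dimensionless)


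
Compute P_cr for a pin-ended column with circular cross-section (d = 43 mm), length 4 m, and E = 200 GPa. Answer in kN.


I = pi * d^4 / 64 = 167820.0 mm^4
L = 4000.0 mm
P_cr = pi^2 * E * I / L^2
= 9.8696 * 200000.0 * 167820.0 / 4000.0^2
= 20703.96 N = 20.704 kN

20.704 kN


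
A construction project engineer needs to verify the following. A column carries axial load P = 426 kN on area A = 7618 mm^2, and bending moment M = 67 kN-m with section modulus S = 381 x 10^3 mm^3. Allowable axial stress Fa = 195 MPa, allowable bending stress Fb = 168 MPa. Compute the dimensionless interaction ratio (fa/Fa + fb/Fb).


f_a = P / A = 426000.0 / 7618 = 55.9202 MPa
f_b = M / S = 67000000.0 / 381000.0 = 175.853 MPa
Ratio = f_a / Fa + f_b / Fb
= 55.9202 / 195 + 175.853 / 168
= 1.3335 (dimensionless)

1.3335 (dimensionless)


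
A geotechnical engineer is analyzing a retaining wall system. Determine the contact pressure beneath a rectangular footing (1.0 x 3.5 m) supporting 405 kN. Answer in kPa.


A = 1.0 * 3.5 = 3.5 m^2
q = P / A = 405 / 3.5
= 115.7143 kPa

115.7143 kPa


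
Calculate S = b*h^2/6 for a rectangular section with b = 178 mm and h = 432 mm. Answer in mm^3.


S = b * h^2 / 6
= 178 * 432^2 / 6
= 178 * 186624 / 6
= 5536512.0 mm^3

5536512.0 mm^3


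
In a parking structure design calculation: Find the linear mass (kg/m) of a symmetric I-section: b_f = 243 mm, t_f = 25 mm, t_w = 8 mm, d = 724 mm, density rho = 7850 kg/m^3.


A_flanges = 2 * 243 * 25 = 12150 mm^2
A_web = (724 - 2 * 25) * 8 = 5392 mm^2
A_total = 12150 + 5392 = 17542 mm^2 = 0.017542 m^2
Weight = rho * A = 7850 * 0.017542 = 137.7047 kg/m

137.7047 kg/m


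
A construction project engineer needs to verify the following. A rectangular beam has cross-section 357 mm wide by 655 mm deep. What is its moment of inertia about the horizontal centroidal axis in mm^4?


I = b * h^3 / 12
= 357 * 655^3 / 12
= 357 * 281011375 / 12
= 8360088406.25 mm^4

8360088406.25 mm^4


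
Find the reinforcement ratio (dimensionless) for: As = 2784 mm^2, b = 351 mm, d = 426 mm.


rho = As / (b * d)
= 2784 / (351 * 426)
= 2784 / 149526
= 0.018619 (dimensionless)

0.018619 (dimensionless)


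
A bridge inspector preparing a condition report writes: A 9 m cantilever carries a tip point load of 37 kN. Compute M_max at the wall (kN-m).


For a cantilever with a point load at the free end:
M_max = P * L = 37 * 9 = 333 kN-m

333 kN-m


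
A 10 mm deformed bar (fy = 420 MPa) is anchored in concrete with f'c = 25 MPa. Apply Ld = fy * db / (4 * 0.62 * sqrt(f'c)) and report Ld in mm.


Ld = (fy * db) / (4 * 0.62 * sqrt(f'c))
= (420 * 10) / (4 * 0.62 * sqrt(25))
= 4200 / 12.4
= 338.71 mm

338.71 mm


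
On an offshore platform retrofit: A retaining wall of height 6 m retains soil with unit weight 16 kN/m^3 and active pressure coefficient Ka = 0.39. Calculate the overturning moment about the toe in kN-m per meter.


Pa = 0.5 * Ka * gamma * H^2
= 0.5 * 0.39 * 16 * 6^2
= 112.32 kN/m
Arm = H / 3 = 6 / 3 = 2.0 m
Mo = Pa * arm = Pa * H / 3 = 112.32 * 6 / 3 = 224.64 kN-m/m

224.64 kN-m/m


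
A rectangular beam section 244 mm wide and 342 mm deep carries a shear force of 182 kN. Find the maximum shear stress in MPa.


A = b * h = 244 * 342 = 83448 mm^2
V = 182 kN = 182000.0 N
tau_max = 1.5 * V / A = 1.5 * 182000.0 / 83448
= 3.2715 MPa

3.2715 MPa


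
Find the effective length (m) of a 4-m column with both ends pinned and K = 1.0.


L_eff = K * L
= 1.0 * 4
= 4.0 m

4.0 m


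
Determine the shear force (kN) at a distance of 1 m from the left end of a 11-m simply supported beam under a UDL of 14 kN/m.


R_A = w * L / 2 = 14 * 11 / 2 = 77.0 kN
V(x) = R_A - w * x = 77.0 - 14 * 1
= 63.0 kN

63.0 kN


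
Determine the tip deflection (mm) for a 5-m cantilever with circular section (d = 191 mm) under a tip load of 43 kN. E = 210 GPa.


I = pi * d^4 / 64 = pi * 191^4 / 64 = 65328602.47 mm^4
L = 5000.0 mm, P = 43000.0 N, E = 210000.0 MPa
delta = P * L^3 / (3 * E * I)
= 43000.0 * 5000.0^3 / (3 * 210000.0 * 65328602.47)
= 130.5974 mm

130.5974 mm


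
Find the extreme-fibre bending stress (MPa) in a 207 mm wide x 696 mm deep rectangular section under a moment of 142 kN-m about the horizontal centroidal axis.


I = b * h^3 / 12 = 207 * 696^3 / 12 = 5815898496.0 mm^4
y = h / 2 = 696 / 2 = 348.0 mm
M = 142 kN-m = 142000000.0 N-mm
sigma = M * y / I = 142000000.0 * 348.0 / 5815898496.0
= 8.5 MPa

8.5 MPa


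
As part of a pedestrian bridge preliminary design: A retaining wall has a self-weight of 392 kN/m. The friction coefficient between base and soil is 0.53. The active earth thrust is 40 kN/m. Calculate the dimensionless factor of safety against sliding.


Resisting force = mu * W = 0.53 * 392 = 207.76 kN/m
FOS = Resisting / Driving = 207.76 / 40
= 5.194 (dimensionless)

5.194 (dimensionless)


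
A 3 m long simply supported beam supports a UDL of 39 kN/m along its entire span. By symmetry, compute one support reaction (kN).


Total load = w * L = 39 * 3 = 117 kN
By symmetry, each reaction R = total / 2 = 117 / 2 = 58.5 kN

58.5 kN


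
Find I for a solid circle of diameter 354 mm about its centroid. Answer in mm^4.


r = d / 2 = 354 / 2 = 177.0 mm
I = pi * r^4 / 4 = pi * 177.0^4 / 4
= 770873199.04 mm^4

770873199.04 mm^4


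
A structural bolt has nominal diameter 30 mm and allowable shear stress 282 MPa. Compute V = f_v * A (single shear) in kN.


A = pi * d^2 / 4 = pi * 30^2 / 4 = 706.8583 mm^2
V = f_v * A / 1000 = 282 * 706.8583 / 1000
= 199.3341 kN

199.3341 kN


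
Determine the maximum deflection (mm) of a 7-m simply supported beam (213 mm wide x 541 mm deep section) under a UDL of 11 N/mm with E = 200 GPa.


I = 213 * 541^3 / 12 = 2810542472.75 mm^4
L = 7000.0 mm, w = 11 N/mm, E = 200000.0 MPa
delta = 5 * w * L^4 / (384 * E * I)
= 5 * 11 * 7000.0^4 / (384 * 200000.0 * 2810542472.75)
= 0.6118 mm

0.6118 mm


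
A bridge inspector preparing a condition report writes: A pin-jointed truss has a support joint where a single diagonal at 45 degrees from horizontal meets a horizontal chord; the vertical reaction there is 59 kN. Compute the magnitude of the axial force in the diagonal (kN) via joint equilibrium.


At the joint, only the diagonal has a vertical component, so vertical equilibrium gives:
F * sin(45) = 59
F = 59 / sin(45)
= 59 / 0.707107
= 83.44 kN

83.44 kN


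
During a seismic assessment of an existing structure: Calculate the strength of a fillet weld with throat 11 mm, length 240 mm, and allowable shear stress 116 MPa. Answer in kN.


Strength = throat * length * allowable stress
= 11 * 240 * 116 N
= 306240 N
= 306.24 kN

306.24 kN


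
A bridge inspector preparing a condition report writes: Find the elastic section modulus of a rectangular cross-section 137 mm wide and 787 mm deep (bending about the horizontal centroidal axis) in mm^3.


S = b * h^2 / 6
= 137 * 787^2 / 6
= 137 * 619369 / 6
= 14142258.83 mm^3

14142258.83 mm^3


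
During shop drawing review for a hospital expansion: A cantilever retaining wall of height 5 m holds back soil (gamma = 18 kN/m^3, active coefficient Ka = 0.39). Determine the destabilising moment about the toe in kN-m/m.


Pa = 0.5 * Ka * gamma * H^2
= 0.5 * 0.39 * 18 * 5^2
= 87.75 kN/m
Arm = H / 3 = 5 / 3 = 1.6667 m
Mo = Pa * arm = Pa * H / 3 = 87.75 * 5 / 3 = 146.25 kN-m/m

146.25 kN-m/m


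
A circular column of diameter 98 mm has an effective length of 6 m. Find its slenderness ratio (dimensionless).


Radius of gyration r = d / 4 = 98 / 4 = 24.5 mm
L_eff = 6000.0 mm
Slenderness ratio = L / r = 6000.0 / 24.5 = 244.9 (dimensionless)

244.9 (dimensionless)


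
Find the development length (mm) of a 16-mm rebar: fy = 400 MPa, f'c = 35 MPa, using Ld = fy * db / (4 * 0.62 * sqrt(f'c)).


Ld = (fy * db) / (4 * 0.62 * sqrt(f'c))
= (400 * 16) / (4 * 0.62 * sqrt(35))
= 6400 / 14.6719
= 436.21 mm

436.21 mm


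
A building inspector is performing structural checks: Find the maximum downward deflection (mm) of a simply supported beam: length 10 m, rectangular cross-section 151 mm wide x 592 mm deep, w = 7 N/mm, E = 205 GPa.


I = 151 * 592^3 / 12 = 2610723157.33 mm^4
L = 10000.0 mm, w = 7 N/mm, E = 205000.0 MPa
delta = 5 * w * L^4 / (384 * E * I)
= 5 * 7 * 10000.0^4 / (384 * 205000.0 * 2610723157.33)
= 1.703 mm

1.703 mm


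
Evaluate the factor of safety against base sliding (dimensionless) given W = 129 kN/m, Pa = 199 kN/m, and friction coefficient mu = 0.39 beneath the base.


Resisting force = mu * W = 0.39 * 129 = 50.31 kN/m
FOS = Resisting / Driving = 50.31 / 199
= 0.2528 (dimensionless)

0.2528 (dimensionless)


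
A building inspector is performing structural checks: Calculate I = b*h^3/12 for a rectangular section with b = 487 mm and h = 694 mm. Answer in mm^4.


I = b * h^3 / 12
= 487 * 694^3 / 12
= 487 * 334255384 / 12
= 13565197667.33 mm^4

13565197667.33 mm^4


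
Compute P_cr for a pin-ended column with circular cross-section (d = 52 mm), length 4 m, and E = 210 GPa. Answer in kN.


I = pi * d^4 / 64 = 358908.11 mm^4
L = 4000.0 mm
P_cr = pi^2 * E * I / L^2
= 9.8696 * 210000.0 * 358908.11 / 4000.0^2
= 46492.44 N = 46.4924 kN

46.4924 kN


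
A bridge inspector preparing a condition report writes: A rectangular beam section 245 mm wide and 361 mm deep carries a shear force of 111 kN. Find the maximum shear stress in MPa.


A = b * h = 245 * 361 = 88445 mm^2
V = 111 kN = 111000.0 N
tau_max = 1.5 * V / A = 1.5 * 111000.0 / 88445
= 1.8825 MPa

1.8825 MPa


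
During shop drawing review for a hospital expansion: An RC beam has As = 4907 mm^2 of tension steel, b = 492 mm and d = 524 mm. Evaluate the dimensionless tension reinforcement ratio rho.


rho = As / (b * d)
= 4907 / (492 * 524)
= 4907 / 257808
= 0.019034 (dimensionless)

0.019034 (dimensionless)


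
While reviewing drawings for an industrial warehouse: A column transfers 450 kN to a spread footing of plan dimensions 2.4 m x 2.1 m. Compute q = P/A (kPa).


A = 2.4 * 2.1 = 5.04 m^2
q = P / A = 450 / 5.04
= 89.2857 kPa

89.2857 kPa


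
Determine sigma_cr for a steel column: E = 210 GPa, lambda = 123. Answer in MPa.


sigma_cr = pi^2 * E / lambda^2
= 9.8696 * 210000.0 / 123^2
= 9.8696 * 210000.0 / 15129
= 136.9963 MPa

136.9963 MPa


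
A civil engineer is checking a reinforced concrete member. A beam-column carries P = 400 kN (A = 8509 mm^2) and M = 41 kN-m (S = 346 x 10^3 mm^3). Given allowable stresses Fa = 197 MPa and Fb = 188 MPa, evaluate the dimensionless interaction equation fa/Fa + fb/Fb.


f_a = P / A = 400000.0 / 8509 = 47.009 MPa
f_b = M / S = 41000000.0 / 346000.0 = 118.4971 MPa
Ratio = f_a / Fa + f_b / Fb
= 47.009 / 197 + 118.4971 / 188
= 0.8689 (dimensionless)

0.8689 (dimensionless)


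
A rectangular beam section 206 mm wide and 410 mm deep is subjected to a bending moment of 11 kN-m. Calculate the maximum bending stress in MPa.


I = b * h^3 / 12 = 206 * 410^3 / 12 = 1183143833.33 mm^4
y = h / 2 = 410 / 2 = 205.0 mm
M = 11 kN-m = 11000000.0 N-mm
sigma = M * y / I = 11000000.0 * 205.0 / 1183143833.33
= 1.91 MPa

1.91 MPa


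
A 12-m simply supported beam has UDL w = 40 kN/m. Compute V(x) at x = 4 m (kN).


R_A = w * L / 2 = 40 * 12 / 2 = 240.0 kN
V(x) = R_A - w * x = 240.0 - 40 * 4
= 80.0 kN

80.0 kN


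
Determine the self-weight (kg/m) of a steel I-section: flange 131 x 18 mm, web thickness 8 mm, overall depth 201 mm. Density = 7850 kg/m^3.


A_flanges = 2 * 131 * 18 = 4716 mm^2
A_web = (201 - 2 * 18) * 8 = 1320 mm^2
A_total = 4716 + 1320 = 6036 mm^2 = 0.006036 m^2
Weight = rho * A = 7850 * 0.006036 = 47.3826 kg/m

47.3826 kg/m


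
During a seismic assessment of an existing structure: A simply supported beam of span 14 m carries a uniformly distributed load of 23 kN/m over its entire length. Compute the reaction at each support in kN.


Total load = w * L = 23 * 14 = 322 kN
By symmetry, each reaction R = total / 2 = 322 / 2 = 161.0 kN

161.0 kN


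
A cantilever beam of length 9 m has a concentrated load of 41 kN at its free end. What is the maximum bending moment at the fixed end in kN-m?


For a cantilever with a point load at the free end:
M_max = P * L = 41 * 9 = 369 kN-m

369 kN-m


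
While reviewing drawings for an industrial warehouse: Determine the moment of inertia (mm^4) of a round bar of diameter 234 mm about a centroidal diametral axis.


r = d / 2 = 234 / 2 = 117.0 mm
I = pi * r^4 / 4 = pi * 117.0^4 / 4
= 147174757.31 mm^4

147174757.31 mm^4


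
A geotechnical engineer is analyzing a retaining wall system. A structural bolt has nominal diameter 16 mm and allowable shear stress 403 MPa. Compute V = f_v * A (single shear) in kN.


A = pi * d^2 / 4 = pi * 16^2 / 4 = 201.0619 mm^2
V = f_v * A / 1000 = 403 * 201.0619 / 1000
= 81.028 kN

81.028 kN


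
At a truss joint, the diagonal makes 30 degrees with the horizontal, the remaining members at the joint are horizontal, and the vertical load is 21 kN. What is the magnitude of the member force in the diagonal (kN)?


At the joint, only the diagonal has a vertical component, so vertical equilibrium gives:
F * sin(30) = 21
F = 21 / sin(30)
= 21 / 0.5
= 42.0 kN

42.0 kN


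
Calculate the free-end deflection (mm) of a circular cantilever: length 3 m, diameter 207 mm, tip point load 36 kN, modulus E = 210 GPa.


I = pi * d^4 / 64 = pi * 207^4 / 64 = 90126245.71 mm^4
L = 3000.0 mm, P = 36000.0 N, E = 210000.0 MPa
delta = P * L^3 / (3 * E * I)
= 36000.0 * 3000.0^3 / (3 * 210000.0 * 90126245.71)
= 17.1188 mm

17.1188 mm


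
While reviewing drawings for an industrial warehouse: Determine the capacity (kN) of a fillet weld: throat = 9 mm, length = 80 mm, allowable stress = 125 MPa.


Strength = throat * length * allowable stress
= 9 * 80 * 125 N
= 90000 N
= 90.0 kN

90.0 kN


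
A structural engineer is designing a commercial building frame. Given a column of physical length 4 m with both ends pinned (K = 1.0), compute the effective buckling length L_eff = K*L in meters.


L_eff = K * L
= 1.0 * 4
= 4.0 m

4.0 m


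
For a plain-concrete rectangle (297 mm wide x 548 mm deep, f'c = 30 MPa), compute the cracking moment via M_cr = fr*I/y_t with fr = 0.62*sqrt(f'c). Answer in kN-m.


fr = 0.62 * sqrt(30) = 0.62 * 5.4772 = 3.3959 MPa
I = 297 * 548^3 / 12 = 4073023152.0 mm^4
y_t = 274.0 mm
M_cr = fr * I / y_t = 3.3959 * 4073023152.0 / 274.0 N-mm
= 50.4799 kN-m

50.4799 kN-m


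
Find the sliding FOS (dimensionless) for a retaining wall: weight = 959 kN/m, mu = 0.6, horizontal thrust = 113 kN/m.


Resisting force = mu * W = 0.6 * 959 = 575.4 kN/m
FOS = Resisting / Driving = 575.4 / 113
= 5.092 (dimensionless)

5.092 (dimensionless)


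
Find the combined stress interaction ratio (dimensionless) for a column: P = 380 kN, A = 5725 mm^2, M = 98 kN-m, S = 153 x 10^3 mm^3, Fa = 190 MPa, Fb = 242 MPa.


f_a = P / A = 380000.0 / 5725 = 66.3755 MPa
f_b = M / S = 98000000.0 / 153000.0 = 640.5229 MPa
Ratio = f_a / Fa + f_b / Fb
= 66.3755 / 190 + 640.5229 / 242
= 2.9961 (dimensionless)

2.9961 (dimensionless)


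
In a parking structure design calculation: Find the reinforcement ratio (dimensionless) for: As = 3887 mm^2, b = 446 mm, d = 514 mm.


rho = As / (b * d)
= 3887 / (446 * 514)
= 3887 / 229244
= 0.016956 (dimensionless)

0.016956 (dimensionless)


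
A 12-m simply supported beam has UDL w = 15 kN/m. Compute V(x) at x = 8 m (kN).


R_A = w * L / 2 = 15 * 12 / 2 = 90.0 kN
V(x) = R_A - w * x = 90.0 - 15 * 8
= -30.0 kN

-30.0 kN


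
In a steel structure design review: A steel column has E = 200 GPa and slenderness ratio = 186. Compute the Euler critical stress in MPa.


sigma_cr = pi^2 * E / lambda^2
= 9.8696 * 200000.0 / 186^2
= 9.8696 * 200000.0 / 34596
= 57.0563 MPa

57.0563 MPa


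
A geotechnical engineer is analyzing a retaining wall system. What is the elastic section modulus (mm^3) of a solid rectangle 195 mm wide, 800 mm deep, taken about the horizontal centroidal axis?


S = b * h^2 / 6
= 195 * 800^2 / 6
= 195 * 640000 / 6
= 20800000.0 mm^3

20800000.0 mm^3


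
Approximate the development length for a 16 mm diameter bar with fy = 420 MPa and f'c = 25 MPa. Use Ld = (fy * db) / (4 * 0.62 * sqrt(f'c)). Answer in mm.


Ld = (fy * db) / (4 * 0.62 * sqrt(f'c))
= (420 * 16) / (4 * 0.62 * sqrt(25))
= 6720 / 12.4
= 541.94 mm

541.94 mm


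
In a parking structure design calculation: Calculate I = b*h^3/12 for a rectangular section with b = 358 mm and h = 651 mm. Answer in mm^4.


I = b * h^3 / 12
= 358 * 651^3 / 12
= 358 * 275894451 / 12
= 8230851121.5 mm^4

8230851121.5 mm^4


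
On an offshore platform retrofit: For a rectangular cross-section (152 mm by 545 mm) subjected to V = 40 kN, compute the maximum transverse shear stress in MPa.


A = b * h = 152 * 545 = 82840 mm^2
V = 40 kN = 40000.0 N
tau_max = 1.5 * V / A = 1.5 * 40000.0 / 82840
= 0.7243 MPa

0.7243 MPa


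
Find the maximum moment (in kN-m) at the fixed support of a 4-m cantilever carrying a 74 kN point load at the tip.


For a cantilever with a point load at the free end:
M_max = P * L = 74 * 4 = 296 kN-m

296 kN-m


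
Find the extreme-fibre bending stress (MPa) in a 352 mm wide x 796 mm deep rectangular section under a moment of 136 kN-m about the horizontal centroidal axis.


I = b * h^3 / 12 = 352 * 796^3 / 12 = 14794511189.33 mm^4
y = h / 2 = 796 / 2 = 398.0 mm
M = 136 kN-m = 136000000.0 N-mm
sigma = M * y / I = 136000000.0 * 398.0 / 14794511189.33
= 3.66 MPa

3.66 MPa


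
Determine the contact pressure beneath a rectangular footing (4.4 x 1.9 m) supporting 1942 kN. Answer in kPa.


A = 4.4 * 1.9 = 8.36 m^2
q = P / A = 1942 / 8.36
= 232.2967 kPa

232.2967 kPa


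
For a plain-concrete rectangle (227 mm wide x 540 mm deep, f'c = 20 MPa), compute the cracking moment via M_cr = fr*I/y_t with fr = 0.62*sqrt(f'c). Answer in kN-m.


fr = 0.62 * sqrt(20) = 0.62 * 4.4721 = 2.7727 MPa
I = 227 * 540^3 / 12 = 2978694000.0 mm^4
y_t = 270.0 mm
M_cr = fr * I / y_t = 2.7727 * 2978694000.0 / 270.0 N-mm
= 30.5892 kN-m

30.5892 kN-m


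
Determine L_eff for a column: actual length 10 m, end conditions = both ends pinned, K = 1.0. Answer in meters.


L_eff = K * L
= 1.0 * 10
= 10.0 m

10.0 m


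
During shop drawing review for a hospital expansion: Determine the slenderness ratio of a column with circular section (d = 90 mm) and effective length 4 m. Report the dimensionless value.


Radius of gyration r = d / 4 = 90 / 4 = 22.5 mm
L_eff = 4000.0 mm
Slenderness ratio = L / r = 4000.0 / 22.5 = 177.78 (dimensionless)

177.78 (dimensionless)


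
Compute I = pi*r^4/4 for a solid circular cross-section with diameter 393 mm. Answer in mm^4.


r = d / 2 = 393 / 2 = 196.5 mm
I = pi * r^4 / 4 = pi * 196.5^4 / 4
= 1170954716.44 mm^4

1170954716.44 mm^4


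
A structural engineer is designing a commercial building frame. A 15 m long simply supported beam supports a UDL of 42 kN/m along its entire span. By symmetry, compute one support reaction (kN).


Total load = w * L = 42 * 15 = 630 kN
By symmetry, each reaction R = total / 2 = 630 / 2 = 315.0 kN

315.0 kN


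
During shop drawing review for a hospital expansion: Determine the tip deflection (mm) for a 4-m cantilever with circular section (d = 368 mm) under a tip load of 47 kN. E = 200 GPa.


I = pi * d^4 / 64 = pi * 368^4 / 64 = 900245944.09 mm^4
L = 4000.0 mm, P = 47000.0 N, E = 200000.0 MPa
delta = P * L^3 / (3 * E * I)
= 47000.0 * 4000.0^3 / (3 * 200000.0 * 900245944.09)
= 5.5688 mm

5.5688 mm


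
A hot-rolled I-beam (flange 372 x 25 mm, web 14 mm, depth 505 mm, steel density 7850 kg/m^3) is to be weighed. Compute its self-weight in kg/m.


A_flanges = 2 * 372 * 25 = 18600 mm^2
A_web = (505 - 2 * 25) * 14 = 6370 mm^2
A_total = 18600 + 6370 = 24970 mm^2 = 0.024970 m^2
Weight = rho * A = 7850 * 0.024970 = 196.0145 kg/m

196.0145 kg/m


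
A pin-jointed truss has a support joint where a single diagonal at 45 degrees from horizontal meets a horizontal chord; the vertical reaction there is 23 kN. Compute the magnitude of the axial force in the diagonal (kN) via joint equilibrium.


At the joint, only the diagonal has a vertical component, so vertical equilibrium gives:
F * sin(45) = 23
F = 23 / sin(45)
= 23 / 0.707107
= 32.53 kN

32.53 kN


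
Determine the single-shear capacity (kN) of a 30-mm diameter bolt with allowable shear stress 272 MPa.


A = pi * d^2 / 4 = pi * 30^2 / 4 = 706.8583 mm^2
V = f_v * A / 1000 = 272 * 706.8583 / 1000
= 192.2655 kN

192.2655 kN
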